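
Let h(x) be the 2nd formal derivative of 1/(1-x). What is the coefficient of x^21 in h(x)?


Differentiating 2 times: d^2/dx^2 [1/(1-x)] = 2!/(1-x)^3.
The expansion 1/(1-x)^3 = sum_{k>=0} C(k+2, 2) x^k, so the coefficient of x^n in 2!/(1-x)^3 is 2! * C(n+2, 2).
For n = 21: 2 * C(23, 2) = 2 * 253 = 506

506


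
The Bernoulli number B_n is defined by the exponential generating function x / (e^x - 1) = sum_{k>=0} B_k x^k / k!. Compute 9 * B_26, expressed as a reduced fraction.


Bernoulli numbers can also be computed recursively via B_0 = 1 and sum_{j=0}^{m} C(m+1, j) B_j = 0 for m >= 1. Odd-index Bernoulli numbers vanish for k >= 3.
Computing B_26 = 8553103/6, so 9 * B_26 = 9 * 8553103/6 = 25659309/2.

25659309/2


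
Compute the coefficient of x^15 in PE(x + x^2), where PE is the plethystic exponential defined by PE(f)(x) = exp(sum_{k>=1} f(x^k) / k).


With f(x) = x + x^2, the exponent is sum_{k>=1} (x^k + x^(2k)) / k = -ln(1 - x) - ln(1 - x^2). Exponentiating:
PE(x + x^2) = 1 / ((1 - x)(1 - x^2)).
This is the generating function for partitions of n into parts of size 1 or 2. The number of 2's can be any j in 0..7, and the rest are 1's, so
[x^15] = floor(15/2) + 1 = 8.

8


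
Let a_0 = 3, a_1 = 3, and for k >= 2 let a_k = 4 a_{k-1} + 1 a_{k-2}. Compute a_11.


Iterating the recurrence forward:
a_0 = 3
a_1 = 3
a_2 = 4*3 + 1*3 = 15
a_3 = 4*15 + 1*3 = 63
a_4 = 4*63 + 1*15 = 267
a_5 = 4*267 + 1*63 = 1131
a_6 = 4*1131 + 1*267 = 4791
a_7 = 4*4791 + 1*1131 = 20295
a_8 = 4*20295 + 1*4791 = 85971
a_9 = 4*85971 + 1*20295 = 364179
a_10 = 4*364179 + 1*85971 = 1542687
a_11 = 4*1542687 + 1*364179 = 6534927
So a_11 = 6534927.

6534927


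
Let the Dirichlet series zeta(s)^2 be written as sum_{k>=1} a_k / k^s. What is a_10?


The Dirichlet convolution of the constant function 1 with itself gives (1 * 1)(k) = sum_{d | k} 1 = d(k), the number of positive divisors of k.
Since zeta(s) = sum_{k>=1} 1/k^s, we have zeta(s)^2 = sum_{k>=1} d(k)/k^s, so a_k = d(k).
For k = 10: the divisors are 1, 2, 5, 10.
Count = 4.

4


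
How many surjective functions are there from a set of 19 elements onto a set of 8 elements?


By inclusion-exclusion on which target elements are missed, the number of surjections from an n-set onto a k-set is
surj(n, k) = sum_{j=0}^{k} (-1)^j C(k, j) (k - j)^n.
Equivalently surj(n, k) = k! * S(n, k), where S(n, k) is the Stirling number of the second kind.
For n = 19, k = 8:
S(19, 8) = 1709751003480, so
surj = 8! * 1709751003480 = 40320 * 1709751003480 = 68937160460313600.

68937160460313600


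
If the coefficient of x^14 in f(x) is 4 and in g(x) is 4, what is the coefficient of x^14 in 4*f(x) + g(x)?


Scalar multiplication scales coefficients: 4 * 4 = 16.
Then add the g coefficient: 16 + 4
= 20

20


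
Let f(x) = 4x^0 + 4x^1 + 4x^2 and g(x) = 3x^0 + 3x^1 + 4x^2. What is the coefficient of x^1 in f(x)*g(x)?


Cauchy product at x^1:
4*3 + 4*3
= 24

24


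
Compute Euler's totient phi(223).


phi(n) counts integers in [1, n] coprime to n. Using the multiplicative formula phi(n) = n * prod_{p | n} (1 - 1/p):
223 = 223, so
phi(223) = 223 * (1 - 1/223) = 222.

222


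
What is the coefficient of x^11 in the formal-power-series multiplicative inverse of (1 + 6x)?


The inverse is 1/(1 + 6x). Apply the geometric identity 1/(1 - y) = sum_{k>=0} y^k with y = -6x:
1/(1 + 6x) = sum_{k>=0} (-6)^k x^k.
So the coefficient of x^11 is (-6)^11 = -362797056.

-362797056


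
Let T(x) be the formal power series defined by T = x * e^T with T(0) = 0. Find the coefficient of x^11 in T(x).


Apply the Lagrange inversion formula: if T = x * phi(T) with phi(t) = e^t, then
[x^n] T = (1/n) [t^(n-1)] phi(t)^n = (1/n) [t^(n-1)] e^(n t) = (1/n) * n^(n-1) / (n-1)! = n^(n-1) / n!.
When c = 1 this is the Cayley count of rooted labeled trees on n vertices, divided by n!.
For n = 11: 11^10 / 11! = 25937424601/39916800 = 2357947691/3628800.

2357947691/3628800


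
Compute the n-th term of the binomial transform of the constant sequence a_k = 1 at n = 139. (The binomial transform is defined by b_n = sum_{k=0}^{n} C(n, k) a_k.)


With a_k = 1 for all k, b_n = sum_{k=0}^{n} C(n, k) = 2^n by the binomial theorem.
For n = 139: 2^139 = 696898287454081973172991196020261297061888.

696898287454081973172991196020261297061888


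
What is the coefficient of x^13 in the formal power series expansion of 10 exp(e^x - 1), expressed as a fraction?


exp(e^x - 1) is the exponential generating function for the Bell numbers Bell_k: exp(e^x - 1) = sum_{k>=0} Bell_k x^k / k!.
So the coefficient of x^13 in 10 exp(e^x - 1) is 10 Bell_13 / 13!.
Computing: Bell_13 = 27644437 and 13! = 6227020800, giving
10 * 27644437/6227020800 = 27644437/622702080.

27644437/622702080


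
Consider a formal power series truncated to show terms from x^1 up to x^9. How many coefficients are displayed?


From x^1 to x^9 inclusive, the count is 9 - 1 + 1 = 9.

9


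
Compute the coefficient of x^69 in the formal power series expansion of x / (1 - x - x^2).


Let f(x) = sum_{k>=0} a_k x^k. Multiplying f(x) * (1 - x - x^2) = x and matching coefficients gives a_0 = 0, a_1 = 1, and a_k = a_{k-1} + a_{k-2} for k >= 2. These are the Fibonacci numbers F_k.
Iterating from F_0 = 0, F_1 = 1:
F_0=0, F_1=1, F_2=1, F_3=2, F_4=3, F_5=5, F_6=8, F_7=13, F_8=21, F_9=34, ...
F_69 = 117669030460994.

117669030460994


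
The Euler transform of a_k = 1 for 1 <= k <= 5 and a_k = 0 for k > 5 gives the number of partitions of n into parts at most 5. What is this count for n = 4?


Partitions of 4 into parts at most 5:
Using generating function (1-x)^(-1)(1-x^2)^(-1)...(1-x^5)^(-1),
the coefficient of x^4 = 5

5


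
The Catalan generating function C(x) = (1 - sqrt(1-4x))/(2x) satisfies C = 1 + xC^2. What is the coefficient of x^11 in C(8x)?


Substituting x -> 8x scales the n-th coefficient by 8^n, so [x^11] C(8x) = 8^11 * C_11.
C_11 = C(2*11, 11)/(12) = 705432/12 = 58786.
So 8^11 * 58786 = 8589934592 * 58786 = 504967894925312.

504967894925312


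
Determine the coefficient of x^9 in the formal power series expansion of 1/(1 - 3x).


The geometric series identity gives 1/(1 - c x) = sum_{k>=0} c^k x^k, so the coefficient of x^k is c^k.
Here c = 3 and k = 9.
Computing: 3^9 = 19683

19683


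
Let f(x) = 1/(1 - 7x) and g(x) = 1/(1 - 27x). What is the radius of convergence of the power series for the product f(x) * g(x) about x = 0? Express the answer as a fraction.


The radius of 1/(1 - 7x) is 1/7 (nearest singularity at x = 1/7), and the radius of 1/(1 - 27x) is 1/27.
The product f(x)*g(x) = 1/((1 - 7x)(1 - 27x)) has singularities at both 1/7 and 1/27, so its radius of convergence is the distance to the nearest one:
min(1/7, 1/27) = 1/27.

1/27


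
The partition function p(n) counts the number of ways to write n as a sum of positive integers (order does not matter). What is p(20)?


Using the generating function prod_{k>=1} 1/(1-x^k), we compute p(20).
By dynamic programming over parts 1 through 20:
p(20) = 627

627


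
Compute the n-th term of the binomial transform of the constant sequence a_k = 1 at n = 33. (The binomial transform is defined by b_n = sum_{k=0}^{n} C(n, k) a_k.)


With a_k = 1 for all k, b_n = sum_{k=0}^{n} C(n, k) = 2^n by the binomial theorem.
For n = 33: 2^33 = 8589934592.

8589934592


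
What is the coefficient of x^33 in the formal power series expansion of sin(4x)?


The Maclaurin series is sin(t) = sum_{k>=0} (-1)^k t^(2k+1) / (2k+1)!, so substituting t = 4x, only odd powers of x are nonzero, with coefficient of x^(2k+1) equal to (-1)^k 4^(2k+1) / (2k+1)!.
Write 33 = 2*16 + 1, giving the coefficient (-1)^16 * 4^33 / 33! = 73786976294838206464/8683317618811886495518194401280000000 = 34359738368/4043484860477916195764296875.

34359738368/4043484860477916195764296875


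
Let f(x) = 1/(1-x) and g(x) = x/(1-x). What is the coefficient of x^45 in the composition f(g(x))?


First simplify the composition: f(g(x)) = 1/(1 - x/(1-x)) = (1-x)/((1-x) - x) = (1-x)/(1-2x).
Now extract the coefficient. Write (1-x)/(1-2x) = 1/(1-2x) - x/(1-2x).
The coefficient of x^n in 1/(1-2x) is 2^n, and in x/(1-2x) is 2^(n-1) (for n >= 1).
So the coefficient of x^45 is 2^45 - 2^44 = 35184372088832 - 17592186044416 = 17592186044416.

17592186044416


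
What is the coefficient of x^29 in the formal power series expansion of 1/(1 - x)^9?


The negative binomial / multiset identity is
1/(1 - x)^r = sum_{k>=0} C(k + r - 1, r - 1) x^k.
Here r = 9 and k = 29, so the coefficient is
C(29 + 8, 8) = C(37, 8)
= 38608020

38608020


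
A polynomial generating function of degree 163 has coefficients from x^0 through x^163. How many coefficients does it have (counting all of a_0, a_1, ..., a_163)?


A polynomial of degree 163 takes the form a_0 + a_1 x + ... + a_163 x^163.
The number of coefficients is 163 + 1 = 164.

164


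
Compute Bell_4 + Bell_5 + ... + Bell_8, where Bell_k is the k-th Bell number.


Recall Bell_k counts set partitions of a k-set (with Bell_0 = 1 by convention).
Bell_4 through Bell_8: 15, 52, 203, 877, 4140
Sum = 15 + 52 + 203 + 877 + 4140 = 5287.

5287


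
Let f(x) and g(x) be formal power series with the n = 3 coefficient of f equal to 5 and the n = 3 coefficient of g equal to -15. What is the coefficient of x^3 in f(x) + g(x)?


Addition of formal power series is termwise.
The coefficient of x^3 in f + g = 5 + -15
= -10

-10


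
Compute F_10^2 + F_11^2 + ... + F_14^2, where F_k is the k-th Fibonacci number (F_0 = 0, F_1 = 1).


There is a standard identity sum_{k=0}^{N} F_k^2 = F_N * F_{N+1} (proved inductively from the telescoping relation F_k^2 = F_k F_{k+1} - F_{k-1} F_k). Then
sum_{k=10}^{14} F_k^2 = F_14 F_15 - F_9 F_10.
Computing: F_14 = 377, F_15 = 610, F_9 = 34, F_10 = 55.
Sum = 377 * 610 - 34 * 55 = 228100.

228100


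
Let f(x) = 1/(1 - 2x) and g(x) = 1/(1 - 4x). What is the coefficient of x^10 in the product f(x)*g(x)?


The coefficient of x^n in f*g is the Cauchy product: sum_{k=0}^{n} a^k * b^(n-k).
With a=2, b=4, n=10:
sum_{k=0}^{10} 2^k * 4^(10-k)
= 2096128

2096128


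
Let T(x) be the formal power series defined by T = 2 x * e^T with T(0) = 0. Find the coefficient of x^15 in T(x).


Apply the Lagrange inversion formula: if T = 2 x * phi(T) with phi(t) = e^t, then
[x^n] T = 2^n * (1/n) [t^(n-1)] phi(t)^n = 2^n * (1/n) [t^(n-1)] e^(n t) = 2^n * (1/n) * n^(n-1) / (n-1)! = 2^n * n^(n-1) / n!.
When c = 1 this is the Cayley count of rooted labeled trees on n vertices, divided by n!.
For n = 15: 2^15 * 15^14 / 15! = 32768 * 29192926025390625/1307674368000 = 5125781250000/7007.

5125781250000/7007


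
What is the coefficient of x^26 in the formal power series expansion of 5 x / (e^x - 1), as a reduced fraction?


The exponential generating function for Bernoulli numbers is
x / (e^x - 1) = sum_{k>=0} B_k x^k / k!.
So the coefficient of x^26 in 5 x / (e^x - 1) is 5 B_26 / 26!.
Computing: B_26 = 8553103/6, 26! = 403291461126605635584000000, giving
5 * 8553103/6 / 403291461126605635584000000 = 657931/37226904103994366361600000.

657931/37226904103994366361600000


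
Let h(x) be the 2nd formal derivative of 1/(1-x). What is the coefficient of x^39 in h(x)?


Differentiating 2 times: d^2/dx^2 [1/(1-x)] = 2!/(1-x)^3.
The expansion 1/(1-x)^3 = sum_{k>=0} C(k+2, 2) x^k, so the coefficient of x^n in 2!/(1-x)^3 is 2! * C(n+2, 2).
For n = 39: 2 * C(41, 2) = 2 * 820 = 1640

1640


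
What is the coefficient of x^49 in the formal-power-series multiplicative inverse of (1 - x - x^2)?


Let the inverse be f(x) = sum_{k>=0} a_k x^k. From f(x) * (1 - x - x^2) = 1 and matching coefficients:
 x^0: a_0 = 1.
 x^1: a_1 - a_0 = 0, so a_1 = 1.
 x^k (k >= 2): a_k - a_{k-1} - a_{k-2} = 0, i.e. a_k = a_{k-1} + a_{k-2}.
This is the Fibonacci-type recurrence shifted so that a_0 = a_1 = 1.
Iterating: a_0=1, a_1=1, a_2=2, a_3=3, a_4=5, a_5=8, a_6=13, a_7=21, a_8=34, a_9=55, ...
a_49 = 12586269025.

12586269025


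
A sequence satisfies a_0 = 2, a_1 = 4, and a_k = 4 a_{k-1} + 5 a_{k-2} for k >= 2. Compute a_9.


The characteristic equation is t^2 - 4 t - 5 = 0, with roots r_1 = 5 and r_2 = -1 (so c_1 = r_1 + r_2, c_2 = -r_1 r_2 as required).
One can use the closed form a_n = A r_1^n + B r_2^n, but direct iteration is more reliable:
a_0 = 2, a_1 = 4, a_2 = 26, a_3 = 124, a_4 = 626, a_5 = 3124, a_6 = 15626, a_7 = 78124, a_8 = 390626, a_9 = 1953124.
So a_9 = 1953124.

1953124


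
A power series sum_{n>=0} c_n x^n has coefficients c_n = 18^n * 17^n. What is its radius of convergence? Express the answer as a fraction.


By the root test (Cauchy-Hadamard), the radius is R = 1 / limsup_n |c_n|^(1/n).
Here |c_n|^(1/n) = (18^n * 17^n)^(1/n) = 18 * 17 = 306 for all n.
So R = 1/306 = 1/306.

1/306


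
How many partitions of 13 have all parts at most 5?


Using the generating function (1-x)^(-1)(1-x^2)^(-1)...(1-x^5)^(-1),
the coefficient of x^13 counts these restricted partitions.
Result = 57

57


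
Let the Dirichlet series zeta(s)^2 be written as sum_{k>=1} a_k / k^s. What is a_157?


The Dirichlet convolution of the constant function 1 with itself gives (1 * 1)(k) = sum_{d | k} 1 = d(k), the number of positive divisors of k.
Since zeta(s) = sum_{k>=1} 1/k^s, we have zeta(s)^2 = sum_{k>=1} d(k)/k^s, so a_k = d(k).
For k = 157: the divisors are 1, 157.
Count = 2.

2


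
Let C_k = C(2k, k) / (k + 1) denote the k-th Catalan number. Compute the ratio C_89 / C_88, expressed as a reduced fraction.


Using C_k = (2k)! / (k! (k+1)!), the ratio C_{k+1}/C_k simplifies to
C_{k+1}/C_k = [(2k+2)! / ((k+1)! (k+2)!)] * [k! (k+1)! / (2k)!]
 = (2k+2)(2k+1) / ((k+1)(k+2)) = 2(2k+1) / (k+2).
For k = 88: 2(2*88 + 1) / (88 + 2) = 354/90 = 59/15.

59/15


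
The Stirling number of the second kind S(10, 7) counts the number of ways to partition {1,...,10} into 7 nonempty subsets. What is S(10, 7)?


Using the explicit formula S(n,k) = (1/k!) sum_{j=0}^{k} (-1)^(k-j) C(k,j) j^n:
S(10, 7) = 5880
Equivalently, S(n,k) is n! times the coefficient of x^n in the EGF (e^x - 1)^k / k!.

5880


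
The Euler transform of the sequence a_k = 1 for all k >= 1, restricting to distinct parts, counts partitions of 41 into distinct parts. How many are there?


Partitions of 41 into distinct parts can be computed via generating function.
Product (1+x)(1+x^2)(1+x^3)...
The coefficient of x^41 = 1260

1260


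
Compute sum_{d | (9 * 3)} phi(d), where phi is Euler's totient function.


First, 9 * 3 = 27. One classical identity is sum_{d | n} phi(d) = n (each k in [1, n] has a unique gcd with n, and among the k's with gcd(k, n) = n/d there are phi(d) of them). So the sum equals 27. We also verify directly:
Divisors of 27: 1, 3, 9, 27.
phi values: 1, 2, 6, 18.
Sum = 27.

27


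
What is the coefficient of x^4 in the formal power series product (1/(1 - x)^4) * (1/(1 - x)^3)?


Combine the factors: (1/(1 - x)^4) * (1/(1 - x)^3) = 1/(1 - x)^7.
Then use 1/(1 - x)^r = sum_{k>=0} C(k + r - 1, r - 1) x^k with r = 7 and k = 4:
C(10, 6) = 210.

210


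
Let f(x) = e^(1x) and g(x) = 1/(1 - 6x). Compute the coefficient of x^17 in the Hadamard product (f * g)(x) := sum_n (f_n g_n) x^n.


Expanding: f_k = 1^k/k! (from e^(1x)) and g_k = 6^k (from 1/(1 - 6x)). So the Hadamard coefficient (f * g)_k = 1^k 6^k / k! = (6)^k / k!.
For k = 17: 6^17/17! = 16926659444736/355687428096000 = 708588/14889875.

708588/14889875


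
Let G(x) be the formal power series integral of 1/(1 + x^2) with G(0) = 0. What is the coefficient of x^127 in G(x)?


1/(1 + x^2) = sum_{j>=0} (-1)^j x^(2j). Integrating termwise with G(0) = 0:
G(x) = sum_{j>=0} (-1)^j x^(2j+1) / (2j+1) = arctan(x).
Only odd powers are nonzero. For x^127 write 127 = 2*63 + 1, giving
(-1)^63 / 127 = -1/127 = -1/127.

-1/127


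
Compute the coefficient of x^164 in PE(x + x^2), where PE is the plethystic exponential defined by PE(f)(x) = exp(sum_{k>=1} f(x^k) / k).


With f(x) = x + x^2, the exponent is sum_{k>=1} (x^k + x^(2k)) / k = -ln(1 - x) - ln(1 - x^2). Exponentiating:
PE(x + x^2) = 1 / ((1 - x)(1 - x^2)).
This is the generating function for partitions of n into parts of size 1 or 2. The number of 2's can be any j in 0..82, and the rest are 1's, so
[x^164] = floor(164/2) + 1 = 83.

83


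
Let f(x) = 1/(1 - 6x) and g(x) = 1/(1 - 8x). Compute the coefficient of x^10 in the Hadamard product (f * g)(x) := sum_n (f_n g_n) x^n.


f has coefficients f_k = 6^k and g has coefficients g_k = 8^k, so the Hadamard product has coefficient (f*g)_k = 6^k * 8^k = 48^k.
For k = 10: 48^10 = 64925062108545024.

64925062108545024


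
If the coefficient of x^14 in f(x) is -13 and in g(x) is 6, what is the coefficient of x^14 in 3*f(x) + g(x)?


Scalar multiplication scales coefficients: 3 * -13 = -39.
Then add the g coefficient: -39 + 6
= -33

-33


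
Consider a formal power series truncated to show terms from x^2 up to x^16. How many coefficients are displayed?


From x^2 to x^16 inclusive, the count is 16 - 2 + 1 = 15.

15


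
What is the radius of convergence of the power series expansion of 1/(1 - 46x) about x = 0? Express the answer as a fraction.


Expanding 1/(1 - 46x) = sum_{k>=0} 46^k x^k, the series converges when |46x| < 1, i.e., |x| < 1/46.
So the radius of convergence is 1/46 = 1/46.

1/46


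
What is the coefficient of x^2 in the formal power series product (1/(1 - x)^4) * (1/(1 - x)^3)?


Combine the factors: (1/(1 - x)^4) * (1/(1 - x)^3) = 1/(1 - x)^7.
Then use 1/(1 - x)^r = sum_{k>=0} C(k + r - 1, r - 1) x^k with r = 7 and k = 2:
C(8, 6) = 28.

28


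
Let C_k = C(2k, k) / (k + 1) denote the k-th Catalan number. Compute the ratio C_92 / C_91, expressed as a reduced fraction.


Using C_k = (2k)! / (k! (k+1)!), the ratio C_{k+1}/C_k simplifies to
C_{k+1}/C_k = [(2k+2)! / ((k+1)! (k+2)!)] * [k! (k+1)! / (2k)!]
 = (2k+2)(2k+1) / ((k+1)(k+2)) = 2(2k+1) / (k+2).
For k = 91: 2(2*91 + 1) / (91 + 2) = 366/93 = 122/31.

122/31


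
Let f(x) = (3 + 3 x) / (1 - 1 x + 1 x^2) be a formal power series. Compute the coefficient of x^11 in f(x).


Write f(x) = sum_{k>=0} a_k x^k. Multiplying both sides by 1 - 1 x + 1 x^2 gives
(1 - 1 x + 1 x^2) sum_{k>=0} a_k x^k = 3 + 3 x.
Matching coefficients:
 x^0: a_0 = 3
 x^1: a_1 - 1 a_0 = 3  =>  a_1 = 1*3 + 3 = 6
 x^k (k >= 2): a_k = 1 a_{k-1} - 1 a_{k-2}.
Iterating: a_2 = 3, a_3 = -3, a_4 = -6, a_5 = -3, a_6 = 3, a_7 = 6, a_8 = 3, a_9 = -3, a_10 = -6, a_11 = -3.
So the coefficient of x^11 is -3.

-3


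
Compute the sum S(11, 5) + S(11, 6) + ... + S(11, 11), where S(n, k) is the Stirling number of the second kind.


By definition, S(n, k) counts partitions of an n-set into exactly k nonempty blocks.
Computing row n = 11 for k = 5..11:
S(11, k): 246730, 179487, 63987, 11880, 1155, 55, 1
Sum = 503295.

503295


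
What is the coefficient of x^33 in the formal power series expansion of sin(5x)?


The Maclaurin series is sin(t) = sum_{k>=0} (-1)^k t^(2k+1) / (2k+1)!, so substituting t = 5x, only odd powers of x are nonzero, with coefficient of x^(2k+1) equal to (-1)^k 5^(2k+1) / (2k+1)!.
Write 33 = 2*16 + 1, giving the coefficient (-1)^16 * 5^33 / 33! = 116415321826934814453125/8683317618811886495518194401280000000 = 1490116119384765625/111146465520792147142632888336384.

1490116119384765625/111146465520792147142632888336384


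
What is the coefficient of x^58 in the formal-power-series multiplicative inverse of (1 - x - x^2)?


Let the inverse be f(x) = sum_{k>=0} a_k x^k. From f(x) * (1 - x - x^2) = 1 and matching coefficients:
 x^0: a_0 = 1.
 x^1: a_1 - a_0 = 0, so a_1 = 1.
 x^k (k >= 2): a_k - a_{k-1} - a_{k-2} = 0, i.e. a_k = a_{k-1} + a_{k-2}.
This is the Fibonacci-type recurrence shifted so that a_0 = a_1 = 1.
Iterating: a_0=1, a_1=1, a_2=2, a_3=3, a_4=5, a_5=8, a_6=13, a_7=21, a_8=34, a_9=55, ...
a_58 = 956722026041.

956722026041


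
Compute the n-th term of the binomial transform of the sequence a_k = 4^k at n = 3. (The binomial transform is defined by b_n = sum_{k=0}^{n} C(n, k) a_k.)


With a_k = 4^k, b_n = sum_{k=0}^{n} C(n, k) 4^k = (1 + 4)^n by the binomial theorem.
For n = 3: (1 + 4)^3 = 5^3 = 125.

125


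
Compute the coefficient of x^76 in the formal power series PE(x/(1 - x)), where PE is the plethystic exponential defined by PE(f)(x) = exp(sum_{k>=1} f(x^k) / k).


For f(x) = x/(1 - x) we have
sum_{k>=1} f(x^k) / k = sum_{k>=1} (1/k) * x^k / (1 - x^k) = sum_{k, m >= 1} x^(k m) / k,
which after exponentiating simplifies to
PE(x/(1 - x)) = prod_{k>=1} 1 / (1 - x^k).
This is the generating function for the partition function p(n), so the coefficient of x^76 is p(76).
Computing p(76) by dynamic programming over parts 1, 2, ..., 76: p(76) = 9289091.

9289091


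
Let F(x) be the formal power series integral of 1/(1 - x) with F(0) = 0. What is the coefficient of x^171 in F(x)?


1/(1 - x) = sum_{k>=0} x^k. Integrating termwise and using F(0) = 0 gives
F(x) = sum_{k>=0} x^(k+1) / (k+1) = sum_{m>=1} x^m / m = -ln(1 - x).
So the coefficient of x^171 is 1/171 = 1/171.

1/171


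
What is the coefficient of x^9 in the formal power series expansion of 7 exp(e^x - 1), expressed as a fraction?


exp(e^x - 1) is the exponential generating function for the Bell numbers Bell_k: exp(e^x - 1) = sum_{k>=0} Bell_k x^k / k!.
So the coefficient of x^9 in 7 exp(e^x - 1) is 7 Bell_9 / 9!.
Computing: Bell_9 = 21147 and 9! = 362880, giving
7 * 21147/362880 = 7049/17280.

7049/17280


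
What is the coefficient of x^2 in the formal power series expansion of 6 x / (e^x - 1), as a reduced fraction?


The exponential generating function for Bernoulli numbers is
x / (e^x - 1) = sum_{k>=0} B_k x^k / k!.
So the coefficient of x^2 in 6 x / (e^x - 1) is 6 B_2 / 2!.
Computing: B_2 = 1/6, 2! = 2, giving
6 * 1/6 / 2 = 1/2.

1/2


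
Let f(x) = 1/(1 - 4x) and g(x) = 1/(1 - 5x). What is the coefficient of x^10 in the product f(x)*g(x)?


The coefficient of x^n in f*g is the Cauchy product: sum_{k=0}^{n} a^k * b^(n-k).
With a=4, b=5, n=10:
sum_{k=0}^{10} 4^k * 5^(10-k)
= 44633821

44633821


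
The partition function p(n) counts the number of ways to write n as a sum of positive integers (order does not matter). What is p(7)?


Using the generating function prod_{k>=1} 1/(1-x^k), we compute p(7).
By dynamic programming over parts 1 through 7:
p(7) = 15

15


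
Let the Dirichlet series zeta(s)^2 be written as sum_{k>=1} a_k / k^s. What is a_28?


The Dirichlet convolution of the constant function 1 with itself gives (1 * 1)(k) = sum_{d | k} 1 = d(k), the number of positive divisors of k.
Since zeta(s) = sum_{k>=1} 1/k^s, we have zeta(s)^2 = sum_{k>=1} d(k)/k^s, so a_k = d(k).
For k = 28: the divisors are 1, 2, 4, 7, 14, 28.
Count = 6.

6


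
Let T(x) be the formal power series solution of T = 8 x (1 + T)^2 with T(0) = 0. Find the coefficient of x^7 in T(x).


Apply the Lagrange inversion formula: if T = 8 x * phi(T) with phi(t) = (1 + t)^2, then [x^n] T = 8^n * (1/n) [t^(n-1)] phi(t)^n = 8^n * (1/n) [t^(n-1)] (1 + t)^(2n) = 8^n * (1/n) C(2n, n-1).
Using the identity C(2n, n-1) = C(2n, n) * n / (n+1), the unscaled factor equals C(2n, n) / (n+1) = C_n, the n-th Catalan number.
For n = 7: C_7 = C(14, 7) / 8 = 3432/8 = 429.
With the 8^7 = 2097152 factor, the coefficient is 2097152 * 429 = 899678208.

899678208


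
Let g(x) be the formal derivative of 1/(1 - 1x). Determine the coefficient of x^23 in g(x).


Differentiate termwise: d/dx sum_{k>=0} 1^k x^k = sum_{k>=1} k 1^k x^(k-1) = sum_{j>=0} (j+1) 1^(j+1) x^j.
Equivalently, d/dx [1/(1 - 1x)] = 1/(1 - 1x)^2.
For j = 23: 24 * 1^24 = 24 * 1 = 24.

24


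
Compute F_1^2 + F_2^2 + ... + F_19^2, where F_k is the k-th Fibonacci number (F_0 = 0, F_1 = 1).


There is a standard identity sum_{k=0}^{N} F_k^2 = F_N * F_{N+1} (proved inductively from the telescoping relation F_k^2 = F_k F_{k+1} - F_{k-1} F_k). Then
sum_{k=1}^{19} F_k^2 = F_19 F_20 - F_0 F_1.
Computing: F_19 = 4181, F_20 = 6765, F_0 = 0, F_1 = 1.
Sum = 4181 * 6765 - 0 * 1 = 28284465.

28284465


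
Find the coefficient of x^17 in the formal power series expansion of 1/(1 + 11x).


Write 1/(1 + c x) = 1/(1 - (-c) x) and apply the geometric-series identity
1/(1 - y) = sum_{k>=0} y^k to get 1/(1 + c x) = sum_{k>=0} (-c)^k x^k.
So the coefficient of x^k is (-c)^k = (-1)^k * c^k.
Here c = 11 and k = 17:
(-11)^17 = -1 * 505447028499293771 = -505447028499293771

-505447028499293771


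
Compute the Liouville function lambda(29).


The Liouville function is lambda(k) = (-1)^Omega(k), where Omega(k) counts the prime factors of k with multiplicity.
Factoring: 29 = 29, so Omega(29) = 1.
lambda(29) = (-1)^1 = -1.

-1


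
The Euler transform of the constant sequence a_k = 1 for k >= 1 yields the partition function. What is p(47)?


The Euler transform converts the sequence a_k = 1 into the number of integer partitions.
Using the recurrence or dynamic programming:
p(47) = 124754

124754


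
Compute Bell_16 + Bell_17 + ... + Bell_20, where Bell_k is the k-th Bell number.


Recall Bell_k counts set partitions of a k-set (with Bell_0 = 1 by convention).
Bell_16 through Bell_20: 10480142147, 82864869804, 682076806159, 5832742205057, 51724158235372
Sum = 10480142147 + 82864869804 + 682076806159 + 5832742205057 + 51724158235372 = 58332322258539.

58332322258539


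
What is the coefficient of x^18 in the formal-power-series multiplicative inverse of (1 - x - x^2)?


Let the inverse be f(x) = sum_{k>=0} a_k x^k. From f(x) * (1 - x - x^2) = 1 and matching coefficients:
 x^0: a_0 = 1.
 x^1: a_1 - a_0 = 0, so a_1 = 1.
 x^k (k >= 2): a_k - a_{k-1} - a_{k-2} = 0, i.e. a_k = a_{k-1} + a_{k-2}.
This is the Fibonacci-type recurrence shifted so that a_0 = a_1 = 1.
Iterating: a_0=1, a_1=1, a_2=2, a_3=3, a_4=5, a_5=8, a_6=13, a_7=21, a_8=34, a_9=55, ...
a_18 = 4181.

4181


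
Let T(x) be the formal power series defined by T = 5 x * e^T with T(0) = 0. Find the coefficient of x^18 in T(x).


Apply the Lagrange inversion formula: if T = 5 x * phi(T) with phi(t) = e^t, then
[x^n] T = 5^n * (1/n) [t^(n-1)] phi(t)^n = 5^n * (1/n) [t^(n-1)] e^(n t) = 5^n * (1/n) * n^(n-1) / (n-1)! = 5^n * n^(n-1) / n!.
When c = 1 this is the Cayley count of rooted labeled trees on n vertices, divided by n!.
For n = 18: 5^18 * 18^17 / 18! = 3814697265625 * 2185911559738696531968/6402373705728000 = 155143177998596191406250/119119.

155143177998596191406250/119119


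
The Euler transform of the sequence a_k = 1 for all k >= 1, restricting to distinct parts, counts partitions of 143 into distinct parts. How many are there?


Partitions of 143 into distinct parts can be computed via generating function.
Product (1+x)(1+x^2)(1+x^3)...
The coefficient of x^143 = 11899934

11899934


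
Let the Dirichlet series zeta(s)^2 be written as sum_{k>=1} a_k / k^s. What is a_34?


The Dirichlet convolution of the constant function 1 with itself gives (1 * 1)(k) = sum_{d | k} 1 = d(k), the number of positive divisors of k.
Since zeta(s) = sum_{k>=1} 1/k^s, we have zeta(s)^2 = sum_{k>=1} d(k)/k^s, so a_k = d(k).
For k = 34: the divisors are 1, 2, 17, 34.
Count = 4.

4


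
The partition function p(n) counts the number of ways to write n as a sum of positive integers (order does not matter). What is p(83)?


Using the generating function prod_{k>=1} 1/(1-x^k), we compute p(83).
By dynamic programming over parts 1 through 83:
p(83) = 23338469

23338469


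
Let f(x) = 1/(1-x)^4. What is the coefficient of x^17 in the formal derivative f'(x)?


Differentiate: d/dx [ 1/(1-x)^r ] = r / (1-x)^(r+1).
Here r = 4, so f'(x) = 4 / (1-x)^5.
The expansion of 1/(1-x)^(r+1) has coefficient of x^n equal to C(n+r, r).
So the coefficient of x^17 in f'(x) is
4 * C(21, 4) = 4 * 5985 = 23940

23940


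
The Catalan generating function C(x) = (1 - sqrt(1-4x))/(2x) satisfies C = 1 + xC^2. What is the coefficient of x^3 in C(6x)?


Substituting x -> 6x scales the n-th coefficient by 6^n, so [x^3] C(6x) = 6^3 * C_3.
C_3 = C(2*3, 3)/(4) = 20/4 = 5.
So 6^3 * 5 = 216 * 5 = 1080.

1080


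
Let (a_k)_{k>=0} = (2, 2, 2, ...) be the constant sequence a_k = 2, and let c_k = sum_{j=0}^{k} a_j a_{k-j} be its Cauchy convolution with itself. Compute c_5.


Since a_j = 2 for all j >= 0, the convolution sum becomes
c_k = sum_{j=0}^{k} 2 * 2 = 4 * (k + 1).
Equivalently, the generating function of (a_k) is 2/(1 - x) and its square is 4/(1 - x)^2 = sum_{k>=0} 4(k + 1) x^k.
For k = 5: 4 * 6 = 24.

24


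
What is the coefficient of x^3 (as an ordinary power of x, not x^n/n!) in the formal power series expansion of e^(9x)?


The exponential series is e^y = sum_{k>=0} y^k / k!. Substituting y = 9x gives
e^(9x) = sum_{k>=0} 9^k x^k / k!.
So the coefficient of x^n is a^n/n! with a = 9, n = 3:
9^3 / 3! = 729/6 = 243/2

243/2


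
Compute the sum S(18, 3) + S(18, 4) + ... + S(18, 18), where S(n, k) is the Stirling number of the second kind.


By definition, S(n, k) counts partitions of an n-set into exactly k nonempty blocks.
Computing row n = 18 for k = 3..18:
S(18, k): 64439010, 2798806985, 28958095545, 110687251039, 197462483400, 189036065010, 106175395755, 37112163803, 8391004908, 1256328866, 125854638, 8408778, 367200, 9996, 153, 1
Sum = 682076675087.

682076675087


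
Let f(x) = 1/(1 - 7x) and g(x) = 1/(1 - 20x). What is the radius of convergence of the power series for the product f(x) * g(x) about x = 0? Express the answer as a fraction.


The radius of 1/(1 - 7x) is 1/7 (nearest singularity at x = 1/7), and the radius of 1/(1 - 20x) is 1/20.
The product f(x)*g(x) = 1/((1 - 7x)(1 - 20x)) has singularities at both 1/7 and 1/20, so its radius of convergence is the distance to the nearest one:
min(1/7, 1/20) = 1/20.

1/20


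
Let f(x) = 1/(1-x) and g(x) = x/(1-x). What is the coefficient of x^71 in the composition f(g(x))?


First simplify the composition: f(g(x)) = 1/(1 - x/(1-x)) = (1-x)/((1-x) - x) = (1-x)/(1-2x).
Now extract the coefficient. Write (1-x)/(1-2x) = 1/(1-2x) - x/(1-2x).
The coefficient of x^n in 1/(1-2x) is 2^n, and in x/(1-2x) is 2^(n-1) (for n >= 1).
So the coefficient of x^71 is 2^71 - 2^70 = 2361183241434822606848 - 1180591620717411303424 = 1180591620717411303424.

1180591620717411303424


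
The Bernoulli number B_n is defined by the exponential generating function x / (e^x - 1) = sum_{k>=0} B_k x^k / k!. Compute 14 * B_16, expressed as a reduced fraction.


Bernoulli numbers can also be computed recursively via B_0 = 1 and sum_{j=0}^{m} C(m+1, j) B_j = 0 for m >= 1. Odd-index Bernoulli numbers vanish for k >= 3.
Computing B_16 = -3617/510, so 14 * B_16 = 14 * -3617/510 = -25319/255.

-25319/255


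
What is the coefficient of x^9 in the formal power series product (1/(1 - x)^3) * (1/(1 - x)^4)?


Combine the factors: (1/(1 - x)^3) * (1/(1 - x)^4) = 1/(1 - x)^7.
Then use 1/(1 - x)^r = sum_{k>=0} C(k + r - 1, r - 1) x^k with r = 7 and k = 9:
C(15, 6) = 5005.

5005


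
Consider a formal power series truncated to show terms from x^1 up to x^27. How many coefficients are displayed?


From x^1 to x^27 inclusive, the count is 27 - 1 + 1 = 27.

27


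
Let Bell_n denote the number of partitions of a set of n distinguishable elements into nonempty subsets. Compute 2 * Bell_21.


Bell_21 can be computed from the Bell triangle or from Dobinski's identity Bell_n = (1/e) * sum_{k>=0} k^n / k!.
Computing Bell_21 = 474869816156751.
Then 2 * 474869816156751 = 949739632313502.

949739632313502


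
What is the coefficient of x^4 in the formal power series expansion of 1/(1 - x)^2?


The negative binomial / multiset identity is
1/(1 - x)^r = sum_{k>=0} C(k + r - 1, r - 1) x^k.
Here r = 2 and k = 4, so the coefficient is
C(4 + 1, 1) = C(5, 1)
= 5

5


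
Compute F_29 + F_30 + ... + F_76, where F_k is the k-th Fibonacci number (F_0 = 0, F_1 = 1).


Use the identity sum_{k=0}^{N} F_k = F_{N+2} - 1 (which follows from F_{k+2} - F_{k+1} = F_k). Then
sum_{k=29}^{76} F_k = (F_{78} - 1) - (F_{30} - 1) = F_{78} - F_{30}.
Computing: F_{78} = 8944394323791464, F_{30} = 832040, so
Sum = 8944394323791464 - 832040 = 8944394322959424.

8944394322959424


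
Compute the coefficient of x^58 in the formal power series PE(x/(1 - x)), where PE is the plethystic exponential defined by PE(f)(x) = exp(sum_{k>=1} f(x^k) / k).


For f(x) = x/(1 - x) we have
sum_{k>=1} f(x^k) / k = sum_{k>=1} (1/k) * x^k / (1 - x^k) = sum_{k, m >= 1} x^(k m) / k,
which after exponentiating simplifies to
PE(x/(1 - x)) = prod_{k>=1} 1 / (1 - x^k).
This is the generating function for the partition function p(n), so the coefficient of x^58 is p(58).
Computing p(58) by dynamic programming over parts 1, 2, ..., 58: p(58) = 715220.

715220


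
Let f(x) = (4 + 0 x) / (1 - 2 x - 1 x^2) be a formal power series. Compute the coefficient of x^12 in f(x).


Write f(x) = sum_{k>=0} a_k x^k. Multiplying both sides by 1 - 2 x - 1 x^2 gives
(1 - 2 x - 1 x^2) sum_{k>=0} a_k x^k = 4 + 0 x.
Matching coefficients:
 x^0: a_0 = 4
 x^1: a_1 - 2 a_0 = 0  =>  a_1 = 2*4 + 0 = 8
 x^k (k >= 2): a_k = 2 a_{k-1} + 1 a_{k-2}.
Iterating: a_2 = 20, a_3 = 48, a_4 = 116, a_5 = 280, a_6 = 676, a_7 = 1632, a_8 = 3940, a_9 = 9512, a_10 = 22964, a_11 = 55440, a_12 = 133844.
So the coefficient of x^12 is 133844.

133844


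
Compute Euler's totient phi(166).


phi(n) counts integers in [1, n] coprime to n. Using the multiplicative formula phi(n) = n * prod_{p | n} (1 - 1/p):
166 = 2 * 83, so
phi(166) = 166 * (1 - 1/2) * (1 - 1/83) = 82.

82


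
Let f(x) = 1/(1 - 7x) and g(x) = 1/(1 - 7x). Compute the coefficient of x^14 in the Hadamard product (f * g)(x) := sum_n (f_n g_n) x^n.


f has coefficients f_k = 7^k and g has coefficients g_k = 7^k, so the Hadamard product has coefficient (f*g)_k = 7^k * 7^k = 49^k.
For k = 14: 49^14 = 459986536544739960976801.

459986536544739960976801


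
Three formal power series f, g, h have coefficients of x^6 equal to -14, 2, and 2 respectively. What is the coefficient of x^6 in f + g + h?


Series addition is componentwise:
-14 + 2 + 2
= -10

-10


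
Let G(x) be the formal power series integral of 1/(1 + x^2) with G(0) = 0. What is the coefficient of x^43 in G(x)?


1/(1 + x^2) = sum_{j>=0} (-1)^j x^(2j). Integrating termwise with G(0) = 0:
G(x) = sum_{j>=0} (-1)^j x^(2j+1) / (2j+1) = arctan(x).
Only odd powers are nonzero. For x^43 write 43 = 2*21 + 1, giving
(-1)^21 / 43 = -1/43 = -1/43.

-1/43


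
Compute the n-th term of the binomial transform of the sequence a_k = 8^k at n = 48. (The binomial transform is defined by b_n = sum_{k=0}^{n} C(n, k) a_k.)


With a_k = 8^k, b_n = sum_{k=0}^{n} C(n, k) 8^k = (1 + 8)^n by the binomial theorem.
For n = 48: (1 + 8)^48 = 9^48 = 6362685441135942358474828762538534230890216321.

6362685441135942358474828762538534230890216321


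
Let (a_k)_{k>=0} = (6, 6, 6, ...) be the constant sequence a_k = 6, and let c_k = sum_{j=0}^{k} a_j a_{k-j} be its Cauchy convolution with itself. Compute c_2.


Since a_j = 6 for all j >= 0, the convolution sum becomes
c_k = sum_{j=0}^{k} 6 * 6 = 36 * (k + 1).
Equivalently, the generating function of (a_k) is 6/(1 - x) and its square is 36/(1 - x)^2 = sum_{k>=0} 36(k + 1) x^k.
For k = 2: 36 * 3 = 108.

108


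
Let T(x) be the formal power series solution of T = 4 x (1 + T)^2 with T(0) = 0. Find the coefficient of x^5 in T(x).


Apply the Lagrange inversion formula: if T = 4 x * phi(T) with phi(t) = (1 + t)^2, then [x^n] T = 4^n * (1/n) [t^(n-1)] phi(t)^n = 4^n * (1/n) [t^(n-1)] (1 + t)^(2n) = 4^n * (1/n) C(2n, n-1).
Using the identity C(2n, n-1) = C(2n, n) * n / (n+1), the unscaled factor equals C(2n, n) / (n+1) = C_n, the n-th Catalan number.
For n = 5: C_5 = C(10, 5) / 6 = 252/6 = 42.
With the 4^5 = 1024 factor, the coefficient is 1024 * 42 = 43008.

43008


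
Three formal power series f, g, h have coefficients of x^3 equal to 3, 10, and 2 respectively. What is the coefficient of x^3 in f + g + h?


Series addition is componentwise:
3 + 10 + 2
= 15

15


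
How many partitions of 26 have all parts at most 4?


Using the generating function (1-x)^(-1)(1-x^2)^(-1)...(1-x^4)^(-1),
the coefficient of x^26 counts these restricted partitions.
Result = 206

206


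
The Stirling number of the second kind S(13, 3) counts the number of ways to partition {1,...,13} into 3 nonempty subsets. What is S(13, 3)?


Using the explicit formula S(n,k) = (1/k!) sum_{j=0}^{k} (-1)^(k-j) C(k,j) j^n:
S(13, 3) = 261625
Equivalently, S(n,k) is n! times the coefficient of x^n in the EGF (e^x - 1)^k / k!.

261625


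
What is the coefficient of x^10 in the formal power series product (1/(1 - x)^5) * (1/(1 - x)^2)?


Combine the factors: (1/(1 - x)^5) * (1/(1 - x)^2) = 1/(1 - x)^7.
Then use 1/(1 - x)^r = sum_{k>=0} C(k + r - 1, r - 1) x^k with r = 7 and k = 10:
C(16, 6) = 8008.

8008


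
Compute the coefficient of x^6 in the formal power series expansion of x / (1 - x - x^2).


Let f(x) = sum_{k>=0} a_k x^k. Multiplying f(x) * (1 - x - x^2) = x and matching coefficients gives a_0 = 0, a_1 = 1, and a_k = a_{k-1} + a_{k-2} for k >= 2. These are the Fibonacci numbers F_k.
Iterating from F_0 = 0, F_1 = 1:
F_0=0, F_1=1, F_2=1, F_3=2, F_4=3, F_5=5, F_6=8
F_6 = 8.

8


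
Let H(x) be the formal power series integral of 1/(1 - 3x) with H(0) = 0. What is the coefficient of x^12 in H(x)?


1/(1 - 3x) = sum_{k>=0} 3^k x^k. Integrating termwise with H(0) = 0:
H(x) = sum_{k>=0} 3^k x^(k+1) / (k+1) = sum_{m>=1} 3^(m-1) x^m / m.
For m = 12: 3^11/12 = 177147/12 = 59049/4.

59049/4


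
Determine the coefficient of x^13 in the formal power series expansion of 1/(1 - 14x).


The geometric series identity gives 1/(1 - c x) = sum_{k>=0} c^k x^k, so the coefficient of x^k is c^k.
Here c = 14 and k = 13.
Computing: 14^13 = 793714773254144

793714773254144


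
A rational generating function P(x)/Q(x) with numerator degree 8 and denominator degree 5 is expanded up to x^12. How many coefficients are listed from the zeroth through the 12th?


Expanding up to x^12 gives the coefficients for x^0, x^1, ..., x^12.
That is 12 + 1 = 13 coefficients in total.

13


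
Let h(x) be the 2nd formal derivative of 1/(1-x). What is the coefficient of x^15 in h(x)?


Differentiating 2 times: d^2/dx^2 [1/(1-x)] = 2!/(1-x)^3.
The expansion 1/(1-x)^3 = sum_{k>=0} C(k+2, 2) x^k, so the coefficient of x^n in 2!/(1-x)^3 is 2! * C(n+2, 2).
For n = 15: 2 * C(17, 2) = 2 * 136 = 272

272


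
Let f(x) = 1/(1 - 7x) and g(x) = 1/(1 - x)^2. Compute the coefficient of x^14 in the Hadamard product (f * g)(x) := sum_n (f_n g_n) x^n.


f has coefficients f_k = 7^k. For g = 1/(1 - x)^2 the coefficient is g_k = C(k + 1, 1) = k + 1. The Hadamard coefficient is (f * g)_k = 7^k * (k + 1).
For k = 14: 7^14 * 15 = 678223072849 * 15 = 10173346092735.

10173346092735


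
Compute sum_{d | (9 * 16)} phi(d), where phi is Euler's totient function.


First, 9 * 16 = 144. One classical identity is sum_{d | n} phi(d) = n (each k in [1, n] has a unique gcd with n, and among the k's with gcd(k, n) = n/d there are phi(d) of them). So the sum equals 144. We also verify directly:
Divisors of 144: 1, 2, 3, 4, 6, 8, 9, 12, 16, 18, 24, 36, 48, 72, 144.
phi values: 1, 1, 2, 2, 2, 4, 6, 4, 8, 6, 8, 12, 16, 24, 48.
Sum = 144.

144


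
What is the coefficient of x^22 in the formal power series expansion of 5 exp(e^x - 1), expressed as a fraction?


exp(e^x - 1) is the exponential generating function for the Bell numbers Bell_k: exp(e^x - 1) = sum_{k>=0} Bell_k x^k / k!.
So the coefficient of x^22 in 5 exp(e^x - 1) is 5 Bell_22 / 22!.
Computing: Bell_22 = 4506715738447323 and 22! = 1124000727777607680000, giving
5 * 4506715738447323/1124000727777607680000 = 88366975263673/4407845991284736000.

88366975263673/4407845991284736000


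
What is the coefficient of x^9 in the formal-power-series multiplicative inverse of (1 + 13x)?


The inverse is 1/(1 + 13x). Apply the geometric identity 1/(1 - y) = sum_{k>=0} y^k with y = -13x:
1/(1 + 13x) = sum_{k>=0} (-13)^k x^k.
So the coefficient of x^9 is (-13)^9 = -10604499373.

-10604499373
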